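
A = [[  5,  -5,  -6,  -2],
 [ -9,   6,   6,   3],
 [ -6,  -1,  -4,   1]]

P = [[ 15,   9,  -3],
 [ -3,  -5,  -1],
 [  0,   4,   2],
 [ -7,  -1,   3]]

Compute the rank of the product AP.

First compute AP:
[[104,  48, -28],
 [-174, -90,  42],
 [-94, -66,  14]]
Now row reduce the product.
R2 ← R2 + (87/52)·R1: [0, -126/13, -63/13]
R3 ← R3 + (47/52)·R1: [0, -294/13, -147/13]
R3 ← R3 − (7/3)·R2: [0, 0, 0]
2 nonzero rows, so rank(AP) = 2.

2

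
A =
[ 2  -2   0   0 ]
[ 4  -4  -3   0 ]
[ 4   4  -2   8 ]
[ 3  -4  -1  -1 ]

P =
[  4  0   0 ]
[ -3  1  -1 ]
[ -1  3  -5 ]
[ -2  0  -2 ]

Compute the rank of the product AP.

First compute AP:
[[ 14,  -2,   2],
 [ 31, -13,  19],
 [-10,  -2, -10],
 [ 27,  -7,  11]]
Now row reduce the product.
R2 ← R2 − (31/14)·R1: [0, -60/7, 102/7]
R3 ← R3 + (5/7)·R1: [0, -24/7, -60/7]
R4 ← R4 − (27/14)·R1: [0, -22/7, 50/7]
R3 ← R3 − (2/5)·R2: [0, 0, -72/5]
R4 ← R4 − (11/30)·R2: [0, 0, 9/5]
R4 ← R4 + (1/8)·R3: [0, 0, 0]
3 nonzero rows, so rank(AP) = 3.

3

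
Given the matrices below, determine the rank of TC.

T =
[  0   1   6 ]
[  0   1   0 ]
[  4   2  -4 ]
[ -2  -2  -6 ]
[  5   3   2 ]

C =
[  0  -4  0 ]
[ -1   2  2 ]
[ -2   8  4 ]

First compute TC:
[[-13,  50,  26],
 [ -1,   2,   2],
 [  6, -44, -12],
 [ 14, -44, -28],
 [ -7,   2,  14]]
Now row reduce the product.
R2 ← R2 − (1/13)·R1: [0, -24/13, 0]
R3 ← R3 + (6/13)·R1: [0, -272/13, 0]
R4 ← R4 + (14/13)·R1: [0, 128/13, 0]
R5 ← R5 − (7/13)·R1: [0, -324/13, 0]
R3 ← R3 − (34/3)·R2: [0, 0, 0]
R4 ← R4 + (16/3)·R2: [0, 0, 0]
R5 ← R5 − (27/2)·R2: [0, 0, 0]
2 nonzero rows, so rank(TC) = 2.

2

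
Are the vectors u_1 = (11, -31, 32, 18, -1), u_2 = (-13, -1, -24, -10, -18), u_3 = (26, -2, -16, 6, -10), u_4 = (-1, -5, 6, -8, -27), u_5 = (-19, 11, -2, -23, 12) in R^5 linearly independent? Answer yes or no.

yes

Form the matrix with these vectors as rows and row reduce.
R2 ← R2 + (13/11)·R1: [0, -414/11, 152/11, 124/11, -211/11]
R3 ← R3 − (26/11)·R1: [0, 784/11, -1008/11, -402/11, -84/11]
R4 ← R4 + (1/11)·R1: [0, -86/11, 98/11, -70/11, -298/11]
R5 ← R5 + (19/11)·R1: [0, -468/11, 586/11, 89/11, 113/11]
R3 ← R3 + (392/207)·R2: [0, 0, -13552/207, -3146/207, -9100/207]
R4 ← R4 − (43/207)·R2: [0, 0, 1250/207, -1802/207, -4783/207]
R5 ← R5 − (26/23)·R2: [0, 0, 866/23, -107/23, 735/23]
R4 ← R4 + (625/6776)·R3: [0, 0, 0, -283/28, -6573/242]
R5 ← R5 + (3897/6776)·R3: [0, 0, 0, -375/28, 1615/242]
R5 ← R5 − (375/283)·R4: [0, 0, 0, 0, 1460960/34243]
5 nonzero rows, so the 5 vectors span a space of dimension 5.
Since 5 = 5, the vectors are linearly independent.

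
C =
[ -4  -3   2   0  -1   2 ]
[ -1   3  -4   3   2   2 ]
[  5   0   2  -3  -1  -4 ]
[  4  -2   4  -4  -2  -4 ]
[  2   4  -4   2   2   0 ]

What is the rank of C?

2

Row reduce to echelon form.
R2 ← R2 − (1/4)·R1: [0, 15/4, -9/2, 3, 9/4, 3/2]
R3 ← R3 + (5/4)·R1: [0, -15/4, 9/2, -3, -9/4, -3/2]
R4 ← R4 + R1: [0, -5, 6, -4, -3, -2]
R5 ← R5 + (1/2)·R1: [0, 5/2, -3, 2, 3/2, 1]
R3 ← R3 + R2: [0, 0, 0, 0, 0, 0]
R4 ← R4 + (4/3)·R2: [0, 0, 0, 0, 0, 0]
R5 ← R5 − (2/3)·R2: [0, 0, 0, 0, 0, 0]
Echelon form has 2 nonzero rows, so rank(C) = 2.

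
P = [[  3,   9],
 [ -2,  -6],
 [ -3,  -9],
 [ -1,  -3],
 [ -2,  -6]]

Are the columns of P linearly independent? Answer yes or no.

no

Row reduce P to echelon form.
R2 ← R2 + (2/3)·R1: [0, 0]
R3 ← R3 + R1: [0, 0]
R4 ← R4 + (1/3)·R1: [0, 0]
R5 ← R5 + (2/3)·R1: [0, 0]
1 pivot among 2 columns.
Only 1 < 2 pivot columns, so the columns are linearly dependent.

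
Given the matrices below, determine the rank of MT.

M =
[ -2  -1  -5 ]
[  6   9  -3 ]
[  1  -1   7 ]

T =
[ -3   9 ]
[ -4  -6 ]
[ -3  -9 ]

First compute MT:
[[ 25,  33],
 [-45,  27],
 [-20, -48]]
Now row reduce the product.
R2 ← R2 + (9/5)·R1: [0, 432/5]
R3 ← R3 + (4/5)·R1: [0, -108/5]
R3 ← R3 + (1/4)·R2: [0, 0]
2 nonzero rows, so rank(MT) = 2.

2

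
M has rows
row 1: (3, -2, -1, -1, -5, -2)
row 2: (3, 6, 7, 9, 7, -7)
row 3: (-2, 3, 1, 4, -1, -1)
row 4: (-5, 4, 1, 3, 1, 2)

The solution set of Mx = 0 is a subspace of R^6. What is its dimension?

2

Row reduce to echelon form.
R2 ← R2 − R1: [0, 8, 8, 10, 12, -5]
R3 ← R3 + (2/3)·R1: [0, 5/3, 1/3, 10/3, -13/3, -7/3]
R4 ← R4 + (5/3)·R1: [0, 2/3, -2/3, 4/3, -22/3, -4/3]
R3 ← R3 − (5/24)·R2: [0, 0, -4/3, 5/4, -41/6, -31/24]
R4 ← R4 − (1/12)·R2: [0, 0, -4/3, 1/2, -25/3, -11/12]
R4 ← R4 − R3: [0, 0, 0, -3/4, -3/2, 3/8]
4 nonzero rows, so rank(M) = 4.
M has 6 columns; by rank–nullity, nullity = 6 − 4 = 2.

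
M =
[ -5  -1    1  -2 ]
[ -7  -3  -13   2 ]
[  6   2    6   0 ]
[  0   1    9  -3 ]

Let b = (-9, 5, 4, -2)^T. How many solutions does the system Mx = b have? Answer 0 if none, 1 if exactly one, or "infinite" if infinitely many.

0

Row reduce the augmented matrix [M | b].
R2 ← R2 − (7/5)·R1: [0, -8/5, -72/5, 24/5, 88/5]
R3 ← R3 + (6/5)·R1: [0, 4/5, 36/5, -12/5, -34/5]
R3 ← R3 + (1/2)·R2: [0, 0, 0, 0, 2]
R4 ← R4 + (5/8)·R2: [0, 0, 0, 0, 9]
R4 ← R4 − (9/2)·R3: [0, 0, 0, 0, 0]
The echelon form has 3 nonzero rows; the last pivot sits in the augmented column, so rank(M) = 2 but rank([M|b]) = 3.
Since the ranks differ, the system is inconsistent.
It has no solutions.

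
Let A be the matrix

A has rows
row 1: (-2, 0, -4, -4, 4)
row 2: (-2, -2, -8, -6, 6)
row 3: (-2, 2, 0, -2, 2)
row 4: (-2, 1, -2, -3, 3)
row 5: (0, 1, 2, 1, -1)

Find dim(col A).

2

Row reduce to echelon form.
R2 ← R2 − R1: [0, -2, -4, -2, 2]
R3 ← R3 − R1: [0, 2, 4, 2, -2]
R4 ← R4 − R1: [0, 1, 2, 1, -1]
R3 ← R3 + R2: [0, 0, 0, 0, 0]
R4 ← R4 + (1/2)·R2: [0, 0, 0, 0, 0]
R5 ← R5 + (1/2)·R2: [0, 0, 0, 0, 0]
Echelon form has 2 nonzero rows, so rank(A) = 2.
The column space has dimension equal to the rank: 2.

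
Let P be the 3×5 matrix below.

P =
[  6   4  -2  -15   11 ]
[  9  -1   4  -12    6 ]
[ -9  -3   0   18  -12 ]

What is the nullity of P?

Row reduce to echelon form.
R2 ← R2 − (3/2)·R1: [0, -7, 7, 21/2, -21/2]
R3 ← R3 + (3/2)·R1: [0, 3, -3, -9/2, 9/2]
R3 ← R3 + (3/7)·R2: [0, 0, 0, 0, 0]
2 nonzero rows, so rank(P) = 2.
P has 5 columns; by rank–nullity, nullity = 5 − 2 = 3.

3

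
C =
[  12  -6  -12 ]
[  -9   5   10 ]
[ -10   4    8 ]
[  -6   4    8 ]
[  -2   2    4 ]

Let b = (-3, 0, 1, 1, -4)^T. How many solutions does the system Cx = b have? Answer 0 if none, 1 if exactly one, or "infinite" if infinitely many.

0

Row reduce the augmented matrix [C | b].
R2 ← R2 + (3/4)·R1: [0, 1/2, 1, -9/4]
R3 ← R3 + (5/6)·R1: [0, -1, -2, -3/2]
R4 ← R4 + (1/2)·R1: [0, 1, 2, -1/2]
R5 ← R5 + (1/6)·R1: [0, 1, 2, -9/2]
R3 ← R3 + (2)·R2: [0, 0, 0, -6]
R4 ← R4 − (2)·R2: [0, 0, 0, 4]
R5 ← R5 − (2)·R2: [0, 0, 0, 0]
R4 ← R4 + (2/3)·R3: [0, 0, 0, 0]
The echelon form has 3 nonzero rows; the last pivot sits in the augmented column, so rank(C) = 2 but rank([C|b]) = 3.
Since the ranks differ, the system is inconsistent.
It has no solutions.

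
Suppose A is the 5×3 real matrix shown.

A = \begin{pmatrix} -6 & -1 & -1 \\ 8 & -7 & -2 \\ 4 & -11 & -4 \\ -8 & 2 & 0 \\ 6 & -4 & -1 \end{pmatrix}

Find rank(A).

2

Row reduce to echelon form.
R2 ← R2 + (4/3)·R1: [0, -25/3, -10/3]
R3 ← R3 + (2/3)·R1: [0, -35/3, -14/3]
R4 ← R4 − (4/3)·R1: [0, 10/3, 4/3]
R5 ← R5 + R1: [0, -5, -2]
R3 ← R3 − (7/5)·R2: [0, 0, 0]
R4 ← R4 + (2/5)·R2: [0, 0, 0]
R5 ← R5 − (3/5)·R2: [0, 0, 0]
Echelon form has 2 nonzero rows, so rank(A) = 2.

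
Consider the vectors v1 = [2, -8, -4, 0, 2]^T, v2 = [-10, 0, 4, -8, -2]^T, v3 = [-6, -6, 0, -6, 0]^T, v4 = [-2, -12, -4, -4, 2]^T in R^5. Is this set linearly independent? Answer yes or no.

Form the matrix with these vectors as rows and row reduce.
R2 ← R2 + (5)·R1: [0, -40, -16, -8, 8]
R3 ← R3 + (3)·R1: [0, -30, -12, -6, 6]
R4 ← R4 + R1: [0, -20, -8, -4, 4]
R3 ← R3 − (3/4)·R2: [0, 0, 0, 0, 0]
R4 ← R4 − (1/2)·R2: [0, 0, 0, 0, 0]
2 nonzero rows, so the 4 vectors span a space of dimension 2.
Since 2 < 4, the vectors are linearly dependent.

no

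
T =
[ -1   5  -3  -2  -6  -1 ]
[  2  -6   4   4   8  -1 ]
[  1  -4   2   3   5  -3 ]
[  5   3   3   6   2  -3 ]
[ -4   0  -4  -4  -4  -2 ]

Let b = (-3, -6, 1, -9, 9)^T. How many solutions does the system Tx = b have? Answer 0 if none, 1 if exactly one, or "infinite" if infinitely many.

0

Row reduce the augmented matrix [T | b].
R2 ← R2 + (2)·R1: [0, 4, -2, 0, -4, -3, -12]
R3 ← R3 + R1: [0, 1, -1, 1, -1, -4, -2]
R4 ← R4 + (5)·R1: [0, 28, -12, -4, -28, -8, -24]
R5 ← R5 − (4)·R1: [0, -20, 8, 4, 20, 2, 21]
R3 ← R3 − (1/4)·R2: [0, 0, -1/2, 1, 0, -13/4, 1]
R4 ← R4 − (7)·R2: [0, 0, 2, -4, 0, 13, 60]
R5 ← R5 + (5)·R2: [0, 0, -2, 4, 0, -13, -39]
R4 ← R4 + (4)·R3: [0, 0, 0, 0, 0, 0, 64]
R5 ← R5 − (4)·R3: [0, 0, 0, 0, 0, 0, -43]
R5 ← R5 + (43/64)·R4: [0, 0, 0, 0, 0, 0, 0]
The echelon form has 4 nonzero rows; the last pivot sits in the augmented column, so rank(T) = 3 but rank([T|b]) = 4.
Since the ranks differ, the system is inconsistent.
It has no solutions.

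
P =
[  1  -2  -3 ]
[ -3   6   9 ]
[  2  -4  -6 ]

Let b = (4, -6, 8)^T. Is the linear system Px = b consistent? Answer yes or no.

Row reduce the augmented matrix [P | b].
R2 ← R2 + (3)·R1: [0, 0, 0, 6]
R3 ← R3 − (2)·R1: [0, 0, 0, 0]
The echelon form has 2 nonzero rows; the last pivot sits in the augmented column, so rank(P) = 1 but rank([P|b]) = 2.
Since the ranks differ, the system is inconsistent.

no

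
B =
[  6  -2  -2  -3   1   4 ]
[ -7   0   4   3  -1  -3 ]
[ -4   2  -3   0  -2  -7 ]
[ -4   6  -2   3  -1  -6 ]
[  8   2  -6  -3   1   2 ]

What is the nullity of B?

3

Row reduce to echelon form.
R2 ← R2 + (7/6)·R1: [0, -7/3, 5/3, -1/2, 1/6, 5/3]
R3 ← R3 + (2/3)·R1: [0, 2/3, -13/3, -2, -4/3, -13/3]
R4 ← R4 + (2/3)·R1: [0, 14/3, -10/3, 1, -1/3, -10/3]
R5 ← R5 − (4/3)·R1: [0, 14/3, -10/3, 1, -1/3, -10/3]
R3 ← R3 + (2/7)·R2: [0, 0, -27/7, -15/7, -9/7, -27/7]
R4 ← R4 + (2)·R2: [0, 0, 0, 0, 0, 0]
R5 ← R5 + (2)·R2: [0, 0, 0, 0, 0, 0]
3 nonzero rows, so rank(B) = 3.
B has 6 columns; by rank–nullity, nullity = 6 − 3 = 3.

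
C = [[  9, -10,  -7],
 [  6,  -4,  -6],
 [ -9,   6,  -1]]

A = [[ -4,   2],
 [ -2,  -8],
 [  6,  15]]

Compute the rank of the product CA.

First compute CA:
[[-58,  -7],
 [-52, -46],
 [ 18, -81]]
Now row reduce the product.
R2 ← R2 − (26/29)·R1: [0, -1152/29]
R3 ← R3 + (9/29)·R1: [0, -2412/29]
R3 ← R3 − (67/32)·R2: [0, 0]
2 nonzero rows, so rank(CA) = 2.

2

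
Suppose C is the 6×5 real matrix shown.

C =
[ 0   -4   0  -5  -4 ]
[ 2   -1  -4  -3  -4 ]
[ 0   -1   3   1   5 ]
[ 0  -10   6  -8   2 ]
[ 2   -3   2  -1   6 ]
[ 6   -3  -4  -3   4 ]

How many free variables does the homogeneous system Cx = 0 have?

2

Row reduce to echelon form.
Swap R1 ↔ R2
R5 ← R5 − R1: [0, -2, 6, 2, 10]
R6 ← R6 − (3)·R1: [0, 0, 8, 6, 16]
R3 ← R3 − (1/4)·R2: [0, 0, 3, 9/4, 6]
R4 ← R4 − (5/2)·R2: [0, 0, 6, 9/2, 12]
R5 ← R5 − (1/2)·R2: [0, 0, 6, 9/2, 12]
R4 ← R4 − (2)·R3: [0, 0, 0, 0, 0]
R5 ← R5 − (2)·R3: [0, 0, 0, 0, 0]
R6 ← R6 − (8/3)·R3: [0, 0, 0, 0, 0]
3 nonzero rows, so rank(C) = 3.
C has 5 columns; by rank–nullity, nullity = 5 − 3 = 2.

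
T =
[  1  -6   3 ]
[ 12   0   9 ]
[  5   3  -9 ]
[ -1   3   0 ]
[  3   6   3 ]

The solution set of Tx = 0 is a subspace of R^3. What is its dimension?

Row reduce to echelon form.
R2 ← R2 − (12)·R1: [0, 72, -27]
R3 ← R3 − (5)·R1: [0, 33, -24]
R4 ← R4 + R1: [0, -3, 3]
R5 ← R5 − (3)·R1: [0, 24, -6]
R3 ← R3 − (11/24)·R2: [0, 0, -93/8]
R4 ← R4 + (1/24)·R2: [0, 0, 15/8]
R5 ← R5 − (1/3)·R2: [0, 0, 3]
R4 ← R4 + (5/31)·R3: [0, 0, 0]
R5 ← R5 + (8/31)·R3: [0, 0, 0]
3 nonzero rows, so rank(T) = 3.
T has 3 columns; by rank–nullity, nullity = 3 − 3 = 0.

0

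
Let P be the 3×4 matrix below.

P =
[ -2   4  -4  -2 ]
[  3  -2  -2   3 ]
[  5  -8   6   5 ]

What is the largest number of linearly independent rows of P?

Row reduce to echelon form.
R2 ← R2 + (3/2)·R1: [0, 4, -8, 0]
R3 ← R3 + (5/2)·R1: [0, 2, -4, 0]
R3 ← R3 − (1/2)·R2: [0, 0, 0, 0]
Echelon form has 2 nonzero rows, so rank(P) = 2.
The rank gives the maximum number of linearly independent rows: 2.

2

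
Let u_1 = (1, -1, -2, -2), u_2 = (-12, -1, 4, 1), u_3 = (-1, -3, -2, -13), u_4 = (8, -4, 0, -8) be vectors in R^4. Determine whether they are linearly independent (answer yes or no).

yes

Form the matrix with these vectors as rows and row reduce.
R2 ← R2 + (12)·R1: [0, -13, -20, -23]
R3 ← R3 + R1: [0, -4, -4, -15]
R4 ← R4 − (8)·R1: [0, 4, 16, 8]
R3 ← R3 − (4/13)·R2: [0, 0, 28/13, -103/13]
R4 ← R4 + (4/13)·R2: [0, 0, 128/13, 12/13]
R4 ← R4 − (32/7)·R3: [0, 0, 0, 260/7]
4 nonzero rows, so the 4 vectors span a space of dimension 4.
Since 4 = 4, the vectors are linearly independent.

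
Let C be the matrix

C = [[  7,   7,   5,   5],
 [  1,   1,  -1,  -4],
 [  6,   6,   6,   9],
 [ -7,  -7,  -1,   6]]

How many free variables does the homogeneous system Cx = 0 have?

2

Row reduce to echelon form.
R2 ← R2 − (1/7)·R1: [0, 0, -12/7, -33/7]
R3 ← R3 − (6/7)·R1: [0, 0, 12/7, 33/7]
R4 ← R4 + R1: [0, 0, 4, 11]
R3 ← R3 + R2: [0, 0, 0, 0]
R4 ← R4 + (7/3)·R2: [0, 0, 0, 0]
2 nonzero rows, so rank(C) = 2.
C has 4 columns; by rank–nullity, nullity = 4 − 2 = 2.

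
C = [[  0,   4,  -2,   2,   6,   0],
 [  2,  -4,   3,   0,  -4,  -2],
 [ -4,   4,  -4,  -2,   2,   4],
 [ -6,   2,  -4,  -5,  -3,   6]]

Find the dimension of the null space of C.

4

Row reduce to echelon form.
Swap R1 ↔ R2
R3 ← R3 + (2)·R1: [0, -4, 2, -2, -6, 0]
R4 ← R4 + (3)·R1: [0, -10, 5, -5, -15, 0]
R3 ← R3 + R2: [0, 0, 0, 0, 0, 0]
R4 ← R4 + (5/2)·R2: [0, 0, 0, 0, 0, 0]
2 nonzero rows, so rank(C) = 2.
C has 6 columns; by rank–nullity, nullity = 6 − 2 = 4.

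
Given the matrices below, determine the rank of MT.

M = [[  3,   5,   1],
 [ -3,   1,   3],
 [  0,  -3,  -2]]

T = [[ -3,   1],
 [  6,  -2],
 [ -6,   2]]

1

First compute MT:
[[ 15,  -5],
 [ -3,   1],
 [ -6,   2]]
Now row reduce the product.
R2 ← R2 + (1/5)·R1: [0, 0]
R3 ← R3 + (2/5)·R1: [0, 0]
1 nonzero row, so rank(MT) = 1.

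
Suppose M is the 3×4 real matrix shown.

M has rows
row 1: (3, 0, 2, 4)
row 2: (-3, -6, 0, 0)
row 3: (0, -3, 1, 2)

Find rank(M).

2

Row reduce to echelon form.
R2 ← R2 + R1: [0, -6, 2, 4]
R3 ← R3 − (1/2)·R2: [0, 0, 0, 0]
Echelon form has 2 nonzero rows, so rank(M) = 2.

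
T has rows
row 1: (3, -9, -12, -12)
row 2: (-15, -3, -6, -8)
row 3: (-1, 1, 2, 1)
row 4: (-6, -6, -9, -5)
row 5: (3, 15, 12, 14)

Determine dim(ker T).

0

Row reduce to echelon form.
R2 ← R2 + (5)·R1: [0, -48, -66, -68]
R3 ← R3 + (1/3)·R1: [0, -2, -2, -3]
R4 ← R4 + (2)·R1: [0, -24, -33, -29]
R5 ← R5 − R1: [0, 24, 24, 26]
R3 ← R3 − (1/24)·R2: [0, 0, 3/4, -1/6]
R4 ← R4 − (1/2)·R2: [0, 0, 0, 5]
R5 ← R5 + (1/2)·R2: [0, 0, -9, -8]
R5 ← R5 + (12)·R3: [0, 0, 0, -10]
R5 ← R5 + (2)·R4: [0, 0, 0, 0]
4 nonzero rows, so rank(T) = 4.
T has 4 columns; by rank–nullity, nullity = 4 − 4 = 0.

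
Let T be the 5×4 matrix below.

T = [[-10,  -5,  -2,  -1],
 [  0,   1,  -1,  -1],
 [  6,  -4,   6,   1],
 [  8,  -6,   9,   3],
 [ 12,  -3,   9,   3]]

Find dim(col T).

Row reduce to echelon form.
R3 ← R3 + (3/5)·R1: [0, -7, 24/5, 2/5]
R4 ← R4 + (4/5)·R1: [0, -10, 37/5, 11/5]
R5 ← R5 + (6/5)·R1: [0, -9, 33/5, 9/5]
R3 ← R3 + (7)·R2: [0, 0, -11/5, -33/5]
R4 ← R4 + (10)·R2: [0, 0, -13/5, -39/5]
R5 ← R5 + (9)·R2: [0, 0, -12/5, -36/5]
R4 ← R4 − (13/11)·R3: [0, 0, 0, 0]
R5 ← R5 − (12/11)·R3: [0, 0, 0, 0]
Echelon form has 3 nonzero rows, so rank(T) = 3.
The column space has dimension equal to the rank: 3.

3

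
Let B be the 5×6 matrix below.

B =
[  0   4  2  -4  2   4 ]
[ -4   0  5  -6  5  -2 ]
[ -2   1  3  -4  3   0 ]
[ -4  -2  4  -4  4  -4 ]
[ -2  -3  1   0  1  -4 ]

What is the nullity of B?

Row reduce to echelon form.
Swap R1 ↔ R2
R3 ← R3 − (1/2)·R1: [0, 1, 1/2, -1, 1/2, 1]
R4 ← R4 − R1: [0, -2, -1, 2, -1, -2]
R5 ← R5 − (1/2)·R1: [0, -3, -3/2, 3, -3/2, -3]
R3 ← R3 − (1/4)·R2: [0, 0, 0, 0, 0, 0]
R4 ← R4 + (1/2)·R2: [0, 0, 0, 0, 0, 0]
R5 ← R5 + (3/4)·R2: [0, 0, 0, 0, 0, 0]
2 nonzero rows, so rank(B) = 2.
B has 6 columns; by rank–nullity, nullity = 6 − 2 = 4.

4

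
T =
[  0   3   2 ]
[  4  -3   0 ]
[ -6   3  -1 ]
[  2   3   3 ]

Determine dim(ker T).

1

Row reduce to echelon form.
Swap R1 ↔ R2
R3 ← R3 + (3/2)·R1: [0, -3/2, -1]
R4 ← R4 − (1/2)·R1: [0, 9/2, 3]
R3 ← R3 + (1/2)·R2: [0, 0, 0]
R4 ← R4 − (3/2)·R2: [0, 0, 0]
2 nonzero rows, so rank(T) = 2.
T has 3 columns; by rank–nullity, nullity = 3 − 2 = 1.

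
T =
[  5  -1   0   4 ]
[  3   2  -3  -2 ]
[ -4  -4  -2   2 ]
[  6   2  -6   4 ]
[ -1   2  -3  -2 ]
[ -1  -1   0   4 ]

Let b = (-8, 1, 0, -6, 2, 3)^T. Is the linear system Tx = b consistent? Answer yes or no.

no

Row reduce the augmented matrix [T | b].
R2 ← R2 − (3/5)·R1: [0, 13/5, -3, -22/5, 29/5]
R3 ← R3 + (4/5)·R1: [0, -24/5, -2, 26/5, -32/5]
R4 ← R4 − (6/5)·R1: [0, 16/5, -6, -4/5, 18/5]
R5 ← R5 + (1/5)·R1: [0, 9/5, -3, -6/5, 2/5]
R6 ← R6 + (1/5)·R1: [0, -6/5, 0, 24/5, 7/5]
R3 ← R3 + (24/13)·R2: [0, 0, -98/13, -38/13, 56/13]
R4 ← R4 − (16/13)·R2: [0, 0, -30/13, 60/13, -46/13]
R5 ← R5 − (9/13)·R2: [0, 0, -12/13, 24/13, -47/13]
R6 ← R6 + (6/13)·R2: [0, 0, -18/13, 36/13, 53/13]
R4 ← R4 − (15/49)·R3: [0, 0, 0, 270/49, -34/7]
R5 ← R5 − (6/49)·R3: [0, 0, 0, 108/49, -29/7]
R6 ← R6 − (9/49)·R3: [0, 0, 0, 162/49, 23/7]
R5 ← R5 − (2/5)·R4: [0, 0, 0, 0, -11/5]
R6 ← R6 − (3/5)·R4: [0, 0, 0, 0, 31/5]
R6 ← R6 + (31/11)·R5: [0, 0, 0, 0, 0]
The echelon form has 5 nonzero rows; the last pivot sits in the augmented column, so rank(T) = 4 but rank([T|b]) = 5.
Since the ranks differ, the system is inconsistent.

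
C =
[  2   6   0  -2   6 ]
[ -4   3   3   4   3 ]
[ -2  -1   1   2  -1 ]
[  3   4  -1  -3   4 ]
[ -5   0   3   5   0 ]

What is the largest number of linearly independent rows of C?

2

Row reduce to echelon form.
R2 ← R2 + (2)·R1: [0, 15, 3, 0, 15]
R3 ← R3 + R1: [0, 5, 1, 0, 5]
R4 ← R4 − (3/2)·R1: [0, -5, -1, 0, -5]
R5 ← R5 + (5/2)·R1: [0, 15, 3, 0, 15]
R3 ← R3 − (1/3)·R2: [0, 0, 0, 0, 0]
R4 ← R4 + (1/3)·R2: [0, 0, 0, 0, 0]
R5 ← R5 − R2: [0, 0, 0, 0, 0]
Echelon form has 2 nonzero rows, so rank(C) = 2.
The rank gives the maximum number of linearly independent rows: 2.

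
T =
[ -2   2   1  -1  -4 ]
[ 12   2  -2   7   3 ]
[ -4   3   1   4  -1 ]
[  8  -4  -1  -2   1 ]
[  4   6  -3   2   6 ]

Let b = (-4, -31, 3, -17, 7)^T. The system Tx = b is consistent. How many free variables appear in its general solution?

Row reduce the augmented matrix [T | b].
R2 ← R2 + (6)·R1: [0, 14, 4, 1, -21, -55]
R3 ← R3 − (2)·R1: [0, -1, -1, 6, 7, 11]
R4 ← R4 + (4)·R1: [0, 4, 3, -6, -15, -33]
R5 ← R5 + (2)·R1: [0, 10, -1, 0, -2, -1]
R3 ← R3 + (1/14)·R2: [0, 0, -5/7, 85/14, 11/2, 99/14]
R4 ← R4 − (2/7)·R2: [0, 0, 13/7, -44/7, -9, -121/7]
R5 ← R5 − (5/7)·R2: [0, 0, -27/7, -5/7, 13, 268/7]
R4 ← R4 + (13/5)·R3: [0, 0, 0, 19/2, 53/10, 11/10]
R5 ← R5 − (27/5)·R3: [0, 0, 0, -67/2, -167/10, 1/10]
R5 ← R5 + (67/19)·R4: [0, 0, 0, 0, 189/95, 378/95]
The echelon form has 5 nonzero rows, and every pivot lies in the first 5 columns, so rank(T) = rank([T|b]) = 5.
The system is consistent.
Free variables = (unknowns) − (rank) = 5 − 5 = 0.

0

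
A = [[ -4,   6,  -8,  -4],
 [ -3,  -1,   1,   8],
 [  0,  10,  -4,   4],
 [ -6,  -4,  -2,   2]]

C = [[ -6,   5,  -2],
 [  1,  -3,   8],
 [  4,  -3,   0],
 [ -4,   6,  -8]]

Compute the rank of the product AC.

3

First compute AC:
[[ 14, -38,  88],
 [-11,  33, -66],
 [-22,   6,  48],
 [ 16,   0, -36]]
Now row reduce the product.
R2 ← R2 + (11/14)·R1: [0, 22/7, 22/7]
R3 ← R3 + (11/7)·R1: [0, -376/7, 1304/7]
R4 ← R4 − (8/7)·R1: [0, 304/7, -956/7]
R3 ← R3 + (188/11)·R2: [0, 0, 240]
R4 ← R4 − (152/11)·R2: [0, 0, -180]
R4 ← R4 + (3/4)·R3: [0, 0, 0]
3 nonzero rows, so rank(AC) = 3.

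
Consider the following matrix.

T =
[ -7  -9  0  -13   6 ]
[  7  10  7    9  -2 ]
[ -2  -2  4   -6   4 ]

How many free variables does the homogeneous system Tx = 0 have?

3

Row reduce to echelon form.
R2 ← R2 + R1: [0, 1, 7, -4, 4]
R3 ← R3 − (2/7)·R1: [0, 4/7, 4, -16/7, 16/7]
R3 ← R3 − (4/7)·R2: [0, 0, 0, 0, 0]
2 nonzero rows, so rank(T) = 2.
T has 5 columns; by rank–nullity, nullity = 5 − 2 = 3.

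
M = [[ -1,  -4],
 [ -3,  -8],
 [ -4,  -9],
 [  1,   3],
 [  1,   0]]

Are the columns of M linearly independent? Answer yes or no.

yes

Row reduce M to echelon form.
R2 ← R2 − (3)·R1: [0, 4]
R3 ← R3 − (4)·R1: [0, 7]
R4 ← R4 + R1: [0, -1]
R5 ← R5 + R1: [0, -4]
R3 ← R3 − (7/4)·R2: [0, 0]
R4 ← R4 + (1/4)·R2: [0, 0]
R5 ← R5 + R2: [0, 0]
2 pivots among 2 columns.
Every column is a pivot column, so the columns are linearly independent.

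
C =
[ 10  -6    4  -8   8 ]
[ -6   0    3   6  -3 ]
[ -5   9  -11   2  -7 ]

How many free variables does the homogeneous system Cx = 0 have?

Row reduce to echelon form.
R2 ← R2 + (3/5)·R1: [0, -18/5, 27/5, 6/5, 9/5]
R3 ← R3 + (1/2)·R1: [0, 6, -9, -2, -3]
R3 ← R3 + (5/3)·R2: [0, 0, 0, 0, 0]
2 nonzero rows, so rank(C) = 2.
C has 5 columns; by rank–nullity, nullity = 5 − 2 = 3.

3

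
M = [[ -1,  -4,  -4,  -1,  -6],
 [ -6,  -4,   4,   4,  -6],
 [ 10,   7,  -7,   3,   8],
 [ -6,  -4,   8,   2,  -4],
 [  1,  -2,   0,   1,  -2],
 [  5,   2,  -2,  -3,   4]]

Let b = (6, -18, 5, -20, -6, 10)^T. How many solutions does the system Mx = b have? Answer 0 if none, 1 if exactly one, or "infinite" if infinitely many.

Row reduce the augmented matrix [M | b].
R2 ← R2 − (6)·R1: [0, 20, 28, 10, 30, -54]
R3 ← R3 + (10)·R1: [0, -33, -47, -7, -52, 65]
R4 ← R4 − (6)·R1: [0, 20, 32, 8, 32, -56]
R5 ← R5 + R1: [0, -6, -4, 0, -8, 0]
R6 ← R6 + (5)·R1: [0, -18, -22, -8, -26, 40]
R3 ← R3 + (33/20)·R2: [0, 0, -4/5, 19/2, -5/2, -241/10]
R4 ← R4 − R2: [0, 0, 4, -2, 2, -2]
R5 ← R5 + (3/10)·R2: [0, 0, 22/5, 3, 1, -81/5]
R6 ← R6 + (9/10)·R2: [0, 0, 16/5, 1, 1, -43/5]
R4 ← R4 + (5)·R3: [0, 0, 0, 91/2, -21/2, -245/2]
R5 ← R5 + (11/2)·R3: [0, 0, 0, 221/4, -51/4, -595/4]
R6 ← R6 + (4)·R3: [0, 0, 0, 39, -9, -105]
R5 ← R5 − (17/14)·R4: [0, 0, 0, 0, 0, 0]
R6 ← R6 − (6/7)·R4: [0, 0, 0, 0, 0, 0]
The echelon form has 4 nonzero rows, and every pivot lies in the first 5 columns, so rank(M) = rank([M|b]) = 4.
The system is consistent.
rank = 4 < 5 unknowns, so there are infinitely many solutions.

infinite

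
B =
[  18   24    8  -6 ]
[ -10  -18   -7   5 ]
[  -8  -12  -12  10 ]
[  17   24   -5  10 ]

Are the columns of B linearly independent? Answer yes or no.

Row reduce B to echelon form.
R2 ← R2 + (5/9)·R1: [0, -14/3, -23/9, 5/3]
R3 ← R3 + (4/9)·R1: [0, -4/3, -76/9, 22/3]
R4 ← R4 − (17/18)·R1: [0, 4/3, -113/9, 47/3]
R3 ← R3 − (2/7)·R2: [0, 0, -54/7, 48/7]
R4 ← R4 + (2/7)·R2: [0, 0, -93/7, 113/7]
R4 ← R4 − (31/18)·R3: [0, 0, 0, 13/3]
4 pivots among 4 columns.
Every column is a pivot column, so the columns are linearly independent.

yes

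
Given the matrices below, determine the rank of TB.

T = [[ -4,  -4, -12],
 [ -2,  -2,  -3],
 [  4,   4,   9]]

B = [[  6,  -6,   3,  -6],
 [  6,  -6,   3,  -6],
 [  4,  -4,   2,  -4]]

First compute TB:
[[-96,  96, -48,  96],
 [-36,  36, -18,  36],
 [ 84, -84,  42, -84]]
Now row reduce the product.
R2 ← R2 − (3/8)·R1: [0, 0, 0, 0]
R3 ← R3 + (7/8)·R1: [0, 0, 0, 0]
1 nonzero row, so rank(TB) = 1.

1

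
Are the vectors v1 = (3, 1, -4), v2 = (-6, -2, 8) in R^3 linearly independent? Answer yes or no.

Form the matrix with these vectors as rows and row reduce.
R2 ← R2 + (2)·R1: [0, 0, 0]
1 nonzero row, so the 2 vectors span a space of dimension 1.
Since 1 < 2, the vectors are linearly dependent.

no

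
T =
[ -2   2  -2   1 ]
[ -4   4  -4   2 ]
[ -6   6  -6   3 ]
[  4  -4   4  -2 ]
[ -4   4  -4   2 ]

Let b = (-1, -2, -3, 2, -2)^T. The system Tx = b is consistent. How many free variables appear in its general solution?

3

Row reduce the augmented matrix [T | b].
R2 ← R2 − (2)·R1: [0, 0, 0, 0, 0]
R3 ← R3 − (3)·R1: [0, 0, 0, 0, 0]
R4 ← R4 + (2)·R1: [0, 0, 0, 0, 0]
R5 ← R5 − (2)·R1: [0, 0, 0, 0, 0]
The echelon form has 1 nonzero rows, and every pivot lies in the first 4 columns, so rank(T) = rank([T|b]) = 1.
The system is consistent.
Free variables = (unknowns) − (rank) = 4 − 1 = 3.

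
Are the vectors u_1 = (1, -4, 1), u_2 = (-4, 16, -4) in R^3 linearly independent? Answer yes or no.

Form the matrix with these vectors as rows and row reduce.
R2 ← R2 + (4)·R1: [0, 0, 0]
1 nonzero row, so the 2 vectors span a space of dimension 1.
Since 1 < 2, the vectors are linearly dependent.

no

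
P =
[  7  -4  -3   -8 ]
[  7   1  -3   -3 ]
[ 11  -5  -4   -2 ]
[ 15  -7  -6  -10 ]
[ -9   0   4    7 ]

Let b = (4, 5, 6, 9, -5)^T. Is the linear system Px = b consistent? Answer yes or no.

Row reduce the augmented matrix [P | b].
R2 ← R2 − R1: [0, 5, 0, 5, 1]
R3 ← R3 − (11/7)·R1: [0, 9/7, 5/7, 74/7, -2/7]
R4 ← R4 − (15/7)·R1: [0, 11/7, 3/7, 50/7, 3/7]
R5 ← R5 + (9/7)·R1: [0, -36/7, 1/7, -23/7, 1/7]
R3 ← R3 − (9/35)·R2: [0, 0, 5/7, 65/7, -19/35]
R4 ← R4 − (11/35)·R2: [0, 0, 3/7, 39/7, 4/35]
R5 ← R5 + (36/35)·R2: [0, 0, 1/7, 13/7, 41/35]
R4 ← R4 − (3/5)·R3: [0, 0, 0, 0, 11/25]
R5 ← R5 − (1/5)·R3: [0, 0, 0, 0, 32/25]
R5 ← R5 − (32/11)·R4: [0, 0, 0, 0, 0]
The echelon form has 4 nonzero rows; the last pivot sits in the augmented column, so rank(P) = 3 but rank([P|b]) = 4.
Since the ranks differ, the system is inconsistent.

no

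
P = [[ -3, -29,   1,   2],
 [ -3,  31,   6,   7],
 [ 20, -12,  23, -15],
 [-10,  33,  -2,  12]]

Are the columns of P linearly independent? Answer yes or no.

yes

Row reduce P to echelon form.
R2 ← R2 − R1: [0, 60, 5, 5]
R3 ← R3 + (20/3)·R1: [0, -616/3, 89/3, -5/3]
R4 ← R4 − (10/3)·R1: [0, 389/3, -16/3, 16/3]
R3 ← R3 + (154/45)·R2: [0, 0, 421/9, 139/9]
R4 ← R4 − (389/180)·R2: [0, 0, -581/36, -197/36]
R4 ← R4 + (581/1684)·R3: [0, 0, 0, -121/842]
4 pivots among 4 columns.
Every column is a pivot column, so the columns are linearly independent.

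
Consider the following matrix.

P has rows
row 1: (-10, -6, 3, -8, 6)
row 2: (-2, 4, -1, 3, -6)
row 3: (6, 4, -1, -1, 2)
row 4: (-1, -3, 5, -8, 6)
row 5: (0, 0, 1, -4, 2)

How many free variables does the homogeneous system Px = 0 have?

0

Row reduce to echelon form.
R2 ← R2 − (1/5)·R1: [0, 26/5, -8/5, 23/5, -36/5]
R3 ← R3 + (3/5)·R1: [0, 2/5, 4/5, -29/5, 28/5]
R4 ← R4 − (1/10)·R1: [0, -12/5, 47/10, -36/5, 27/5]
R3 ← R3 − (1/13)·R2: [0, 0, 12/13, -80/13, 80/13]
R4 ← R4 + (6/13)·R2: [0, 0, 103/26, -66/13, 27/13]
R4 ← R4 − (103/24)·R3: [0, 0, 0, 64/3, -73/3]
R5 ← R5 − (13/12)·R3: [0, 0, 0, 8/3, -14/3]
R5 ← R5 − (1/8)·R4: [0, 0, 0, 0, -13/8]
5 nonzero rows, so rank(P) = 5.
P has 5 columns; by rank–nullity, nullity = 5 − 5 = 0.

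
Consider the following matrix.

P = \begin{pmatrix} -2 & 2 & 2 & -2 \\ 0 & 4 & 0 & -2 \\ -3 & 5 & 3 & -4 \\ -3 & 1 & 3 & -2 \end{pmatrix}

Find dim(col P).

2

Row reduce to echelon form.
R3 ← R3 − (3/2)·R1: [0, 2, 0, -1]
R4 ← R4 − (3/2)·R1: [0, -2, 0, 1]
R3 ← R3 − (1/2)·R2: [0, 0, 0, 0]
R4 ← R4 + (1/2)·R2: [0, 0, 0, 0]
Echelon form has 2 nonzero rows, so rank(P) = 2.
The column space has dimension equal to the rank: 2.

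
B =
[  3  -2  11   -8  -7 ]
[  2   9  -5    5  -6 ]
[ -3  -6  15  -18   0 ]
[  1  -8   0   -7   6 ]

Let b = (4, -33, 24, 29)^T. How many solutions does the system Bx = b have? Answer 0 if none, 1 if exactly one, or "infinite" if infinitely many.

infinite

Row reduce the augmented matrix [B | b].
R2 ← R2 − (2/3)·R1: [0, 31/3, -37/3, 31/3, -4/3, -107/3]
R3 ← R3 + R1: [0, -8, 26, -26, -7, 28]
R4 ← R4 − (1/3)·R1: [0, -22/3, -11/3, -13/3, 25/3, 83/3]
R3 ← R3 + (24/31)·R2: [0, 0, 510/31, -18, -249/31, 12/31]
R4 ← R4 + (22/31)·R2: [0, 0, -385/31, 3, 229/31, 73/31]
R4 ← R4 + (77/102)·R3: [0, 0, 0, -180/17, 45/34, 45/17]
The echelon form has 4 nonzero rows, and every pivot lies in the first 5 columns, so rank(B) = rank([B|b]) = 4.
The system is consistent.
rank = 4 < 5 unknowns, so there are infinitely many solutions.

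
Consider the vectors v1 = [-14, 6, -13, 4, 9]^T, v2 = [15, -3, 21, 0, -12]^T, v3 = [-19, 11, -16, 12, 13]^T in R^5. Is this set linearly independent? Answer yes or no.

Form the matrix with these vectors as rows and row reduce.
R2 ← R2 + (15/14)·R1: [0, 24/7, 99/14, 30/7, -33/14]
R3 ← R3 − (19/14)·R1: [0, 20/7, 23/14, 46/7, 11/14]
R3 ← R3 − (5/6)·R2: [0, 0, -17/4, 3, 11/4]
3 nonzero rows, so the 3 vectors span a space of dimension 3.
Since 3 = 3, the vectors are linearly independent.

yes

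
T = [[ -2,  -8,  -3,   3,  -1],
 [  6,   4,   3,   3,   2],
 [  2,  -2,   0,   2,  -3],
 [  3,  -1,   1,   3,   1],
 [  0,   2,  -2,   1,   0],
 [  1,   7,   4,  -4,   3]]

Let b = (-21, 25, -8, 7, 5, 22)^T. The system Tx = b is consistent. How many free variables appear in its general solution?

1

Row reduce the augmented matrix [T | b].
R2 ← R2 + (3)·R1: [0, -20, -6, 12, -1, -38]
R3 ← R3 + R1: [0, -10, -3, 5, -4, -29]
R4 ← R4 + (3/2)·R1: [0, -13, -7/2, 15/2, -1/2, -49/2]
R6 ← R6 + (1/2)·R1: [0, 3, 5/2, -5/2, 5/2, 23/2]
R3 ← R3 − (1/2)·R2: [0, 0, 0, -1, -7/2, -10]
R4 ← R4 − (13/20)·R2: [0, 0, 2/5, -3/10, 3/20, 1/5]
R5 ← R5 + (1/10)·R2: [0, 0, -13/5, 11/5, -1/10, 6/5]
R6 ← R6 + (3/20)·R2: [0, 0, 8/5, -7/10, 47/20, 29/5]
Swap R3 ↔ R4
R5 ← R5 + (13/2)·R3: [0, 0, 0, 1/4, 7/8, 5/2]
R6 ← R6 − (4)·R3: [0, 0, 0, 1/2, 7/4, 5]
R5 ← R5 + (1/4)·R4: [0, 0, 0, 0, 0, 0]
R6 ← R6 + (1/2)·R4: [0, 0, 0, 0, 0, 0]
The echelon form has 4 nonzero rows, and every pivot lies in the first 5 columns, so rank(T) = rank([T|b]) = 4.
The system is consistent.
Free variables = (unknowns) − (rank) = 5 − 4 = 1.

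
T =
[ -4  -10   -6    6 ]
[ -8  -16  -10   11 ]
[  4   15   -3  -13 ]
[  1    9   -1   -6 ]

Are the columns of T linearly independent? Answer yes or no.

Row reduce T to echelon form.
R2 ← R2 − (2)·R1: [0, 4, 2, -1]
R3 ← R3 + R1: [0, 5, -9, -7]
R4 ← R4 + (1/4)·R1: [0, 13/2, -5/2, -9/2]
R3 ← R3 − (5/4)·R2: [0, 0, -23/2, -23/4]
R4 ← R4 − (13/8)·R2: [0, 0, -23/4, -23/8]
R4 ← R4 − (1/2)·R3: [0, 0, 0, 0]
3 pivots among 4 columns.
Only 3 < 4 pivot columns, so the columns are linearly dependent.

no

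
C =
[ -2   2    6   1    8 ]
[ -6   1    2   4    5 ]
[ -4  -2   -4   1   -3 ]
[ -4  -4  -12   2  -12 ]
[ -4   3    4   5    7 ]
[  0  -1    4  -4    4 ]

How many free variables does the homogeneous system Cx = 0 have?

Row reduce to echelon form.
R2 ← R2 − (3)·R1: [0, -5, -16, 1, -19]
R3 ← R3 − (2)·R1: [0, -6, -16, -1, -19]
R4 ← R4 − (2)·R1: [0, -8, -24, 0, -28]
R5 ← R5 − (2)·R1: [0, -1, -8, 3, -9]
R3 ← R3 − (6/5)·R2: [0, 0, 16/5, -11/5, 19/5]
R4 ← R4 − (8/5)·R2: [0, 0, 8/5, -8/5, 12/5]
R5 ← R5 − (1/5)·R2: [0, 0, -24/5, 14/5, -26/5]
R6 ← R6 − (1/5)·R2: [0, 0, 36/5, -21/5, 39/5]
R4 ← R4 − (1/2)·R3: [0, 0, 0, -1/2, 1/2]
R5 ← R5 + (3/2)·R3: [0, 0, 0, -1/2, 1/2]
R6 ← R6 − (9/4)·R3: [0, 0, 0, 3/4, -3/4]
R5 ← R5 − R4: [0, 0, 0, 0, 0]
R6 ← R6 + (3/2)·R4: [0, 0, 0, 0, 0]
4 nonzero rows, so rank(C) = 4.
C has 5 columns; by rank–nullity, nullity = 5 − 4 = 1.

1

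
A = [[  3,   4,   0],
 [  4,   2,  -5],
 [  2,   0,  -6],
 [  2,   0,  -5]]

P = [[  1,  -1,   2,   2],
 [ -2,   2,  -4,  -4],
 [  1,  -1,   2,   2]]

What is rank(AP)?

1

First compute AP:
[[ -5,   5, -10, -10],
 [ -5,   5, -10, -10],
 [ -4,   4,  -8,  -8],
 [ -3,   3,  -6,  -6]]
Now row reduce the product.
R2 ← R2 − R1: [0, 0, 0, 0]
R3 ← R3 − (4/5)·R1: [0, 0, 0, 0]
R4 ← R4 − (3/5)·R1: [0, 0, 0, 0]
1 nonzero row, so rank(AP) = 1.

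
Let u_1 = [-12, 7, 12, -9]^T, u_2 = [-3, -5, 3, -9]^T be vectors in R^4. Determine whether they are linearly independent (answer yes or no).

Form the matrix with these vectors as rows and row reduce.
R2 ← R2 − (1/4)·R1: [0, -27/4, 0, -27/4]
2 nonzero rows, so the 2 vectors span a space of dimension 2.
Since 2 = 2, the vectors are linearly independent.

yes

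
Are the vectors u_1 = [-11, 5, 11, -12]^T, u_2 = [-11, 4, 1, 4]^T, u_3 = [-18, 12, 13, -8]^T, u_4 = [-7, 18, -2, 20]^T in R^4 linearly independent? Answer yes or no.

Form the matrix with these vectors as rows and row reduce.
R2 ← R2 − R1: [0, -1, -10, 16]
R3 ← R3 − (18/11)·R1: [0, 42/11, -5, 128/11]
R4 ← R4 − (7/11)·R1: [0, 163/11, -9, 304/11]
R3 ← R3 + (42/11)·R2: [0, 0, -475/11, 800/11]
R4 ← R4 + (163/11)·R2: [0, 0, -1729/11, 2912/11]
R4 ← R4 − (91/25)·R3: [0, 0, 0, 0]
3 nonzero rows, so the 4 vectors span a space of dimension 3.
Since 3 < 4, the vectors are linearly dependent.

no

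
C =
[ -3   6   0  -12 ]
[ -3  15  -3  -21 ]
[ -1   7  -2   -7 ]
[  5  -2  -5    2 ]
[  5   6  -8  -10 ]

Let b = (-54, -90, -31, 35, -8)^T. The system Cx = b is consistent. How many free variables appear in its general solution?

0

Row reduce the augmented matrix [C | b].
R2 ← R2 − R1: [0, 9, -3, -9, -36]
R3 ← R3 − (1/3)·R1: [0, 5, -2, -3, -13]
R4 ← R4 + (5/3)·R1: [0, 8, -5, -18, -55]
R5 ← R5 + (5/3)·R1: [0, 16, -8, -30, -98]
R3 ← R3 − (5/9)·R2: [0, 0, -1/3, 2, 7]
R4 ← R4 − (8/9)·R2: [0, 0, -7/3, -10, -23]
R5 ← R5 − (16/9)·R2: [0, 0, -8/3, -14, -34]
R4 ← R4 − (7)·R3: [0, 0, 0, -24, -72]
R5 ← R5 − (8)·R3: [0, 0, 0, -30, -90]
R5 ← R5 − (5/4)·R4: [0, 0, 0, 0, 0]
The echelon form has 4 nonzero rows, and every pivot lies in the first 4 columns, so rank(C) = rank([C|b]) = 4.
The system is consistent.
Free variables = (unknowns) − (rank) = 4 − 4 = 0.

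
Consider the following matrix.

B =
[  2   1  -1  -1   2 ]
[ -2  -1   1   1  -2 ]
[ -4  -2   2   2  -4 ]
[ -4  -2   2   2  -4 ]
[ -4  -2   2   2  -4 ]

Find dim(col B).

Row reduce to echelon form.
R2 ← R2 + R1: [0, 0, 0, 0, 0]
R3 ← R3 + (2)·R1: [0, 0, 0, 0, 0]
R4 ← R4 + (2)·R1: [0, 0, 0, 0, 0]
R5 ← R5 + (2)·R1: [0, 0, 0, 0, 0]
Echelon form has 1 nonzero row, so rank(B) = 1.
The column space has dimension equal to the rank: 1.

1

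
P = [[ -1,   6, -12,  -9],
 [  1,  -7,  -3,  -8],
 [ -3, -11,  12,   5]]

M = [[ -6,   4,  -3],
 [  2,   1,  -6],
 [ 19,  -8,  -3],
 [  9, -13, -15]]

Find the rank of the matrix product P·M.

First compute PM:
[[-291, 215, 138],
 [-149, 125, 168],
 [269, -184, -36]]
Now row reduce the product.
R2 ← R2 − (149/291)·R1: [0, 4340/291, 9442/97]
R3 ← R3 + (269/291)·R1: [0, 4291/291, 8882/97]
R3 ← R3 − (613/620)·R2: [0, 0, -1449/310]
3 nonzero rows, so rank(PM) = 3.

3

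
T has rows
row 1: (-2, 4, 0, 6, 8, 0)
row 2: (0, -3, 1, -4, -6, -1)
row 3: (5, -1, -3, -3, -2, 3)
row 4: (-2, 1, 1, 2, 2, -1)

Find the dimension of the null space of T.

4

Row reduce to echelon form.
R3 ← R3 + (5/2)·R1: [0, 9, -3, 12, 18, 3]
R4 ← R4 − R1: [0, -3, 1, -4, -6, -1]
R3 ← R3 + (3)·R2: [0, 0, 0, 0, 0, 0]
R4 ← R4 − R2: [0, 0, 0, 0, 0, 0]
2 nonzero rows, so rank(T) = 2.
T has 6 columns; by rank–nullity, nullity = 6 − 2 = 4.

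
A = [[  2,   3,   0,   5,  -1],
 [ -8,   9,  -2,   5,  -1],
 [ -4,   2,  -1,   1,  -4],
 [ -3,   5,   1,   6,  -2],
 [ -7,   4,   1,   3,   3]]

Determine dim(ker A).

Row reduce to echelon form.
R2 ← R2 + (4)·R1: [0, 21, -2, 25, -5]
R3 ← R3 + (2)·R1: [0, 8, -1, 11, -6]
R4 ← R4 + (3/2)·R1: [0, 19/2, 1, 27/2, -7/2]
R5 ← R5 + (7/2)·R1: [0, 29/2, 1, 41/2, -1/2]
R3 ← R3 − (8/21)·R2: [0, 0, -5/21, 31/21, -86/21]
R4 ← R4 − (19/42)·R2: [0, 0, 40/21, 46/21, -26/21]
R5 ← R5 − (29/42)·R2: [0, 0, 50/21, 68/21, 62/21]
R4 ← R4 + (8)·R3: [0, 0, 0, 14, -34]
R5 ← R5 + (10)·R3: [0, 0, 0, 18, -38]
R5 ← R5 − (9/7)·R4: [0, 0, 0, 0, 40/7]
5 nonzero rows, so rank(A) = 5.
A has 5 columns; by rank–nullity, nullity = 5 − 5 = 0.

0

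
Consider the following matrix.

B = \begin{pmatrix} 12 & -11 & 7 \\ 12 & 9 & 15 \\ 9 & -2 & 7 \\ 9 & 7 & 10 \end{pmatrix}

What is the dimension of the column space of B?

Row reduce to echelon form.
R2 ← R2 − R1: [0, 20, 8]
R3 ← R3 − (3/4)·R1: [0, 25/4, 7/4]
R4 ← R4 − (3/4)·R1: [0, 61/4, 19/4]
R3 ← R3 − (5/16)·R2: [0, 0, -3/4]
R4 ← R4 − (61/80)·R2: [0, 0, -27/20]
R4 ← R4 − (9/5)·R3: [0, 0, 0]
Echelon form has 3 nonzero rows, so rank(B) = 3.
The column space has dimension equal to the rank: 3.

3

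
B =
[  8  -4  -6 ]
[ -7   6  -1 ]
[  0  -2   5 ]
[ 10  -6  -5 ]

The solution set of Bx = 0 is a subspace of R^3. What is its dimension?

1

Row reduce to echelon form.
R2 ← R2 + (7/8)·R1: [0, 5/2, -25/4]
R4 ← R4 − (5/4)·R1: [0, -1, 5/2]
R3 ← R3 + (4/5)·R2: [0, 0, 0]
R4 ← R4 + (2/5)·R2: [0, 0, 0]
2 nonzero rows, so rank(B) = 2.
B has 3 columns; by rank–nullity, nullity = 3 − 2 = 1.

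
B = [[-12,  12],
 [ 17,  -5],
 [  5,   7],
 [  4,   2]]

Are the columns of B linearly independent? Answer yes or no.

Row reduce B to echelon form.
R2 ← R2 + (17/12)·R1: [0, 12]
R3 ← R3 + (5/12)·R1: [0, 12]
R4 ← R4 + (1/3)·R1: [0, 6]
R3 ← R3 − R2: [0, 0]
R4 ← R4 − (1/2)·R2: [0, 0]
2 pivots among 2 columns.
Every column is a pivot column, so the columns are linearly independent.

yes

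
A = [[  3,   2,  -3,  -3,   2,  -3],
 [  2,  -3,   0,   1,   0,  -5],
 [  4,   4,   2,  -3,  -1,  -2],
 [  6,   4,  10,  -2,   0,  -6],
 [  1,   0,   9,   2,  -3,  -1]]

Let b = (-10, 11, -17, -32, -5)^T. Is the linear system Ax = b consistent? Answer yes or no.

Row reduce the augmented matrix [A | b].
R2 ← R2 − (2/3)·R1: [0, -13/3, 2, 3, -4/3, -3, 53/3]
R3 ← R3 − (4/3)·R1: [0, 4/3, 6, 1, -11/3, 2, -11/3]
R4 ← R4 − (2)·R1: [0, 0, 16, 4, -4, 0, -12]
R5 ← R5 − (1/3)·R1: [0, -2/3, 10, 3, -11/3, 0, -5/3]
R3 ← R3 + (4/13)·R2: [0, 0, 86/13, 25/13, -53/13, 14/13, 23/13]
R5 ← R5 − (2/13)·R2: [0, 0, 126/13, 33/13, -45/13, 6/13, -57/13]
R4 ← R4 − (104/43)·R3: [0, 0, 0, -28/43, 252/43, -112/43, -700/43]
R5 ← R5 − (63/43)·R3: [0, 0, 0, -12/43, 108/43, -48/43, -300/43]
R5 ← R5 − (3/7)·R4: [0, 0, 0, 0, 0, 0, 0]
The echelon form has 4 nonzero rows, and every pivot lies in the first 6 columns, so rank(A) = rank([A|b]) = 4.
The system is consistent.

yes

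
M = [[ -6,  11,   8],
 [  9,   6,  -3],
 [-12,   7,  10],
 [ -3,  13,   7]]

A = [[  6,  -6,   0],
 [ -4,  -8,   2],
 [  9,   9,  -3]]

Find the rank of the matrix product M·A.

First compute MA:
[[ -8,  20,  -2],
 [  3, -129,  21],
 [-10, 106, -16],
 [ -7, -23,   5]]
Now row reduce the product.
R2 ← R2 + (3/8)·R1: [0, -243/2, 81/4]
R3 ← R3 − (5/4)·R1: [0, 81, -27/2]
R4 ← R4 − (7/8)·R1: [0, -81/2, 27/4]
R3 ← R3 + (2/3)·R2: [0, 0, 0]
R4 ← R4 − (1/3)·R2: [0, 0, 0]
2 nonzero rows, so rank(MA) = 2.

2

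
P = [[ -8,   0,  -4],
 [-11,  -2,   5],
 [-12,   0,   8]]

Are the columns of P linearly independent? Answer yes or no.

Row reduce P to echelon form.
R2 ← R2 − (11/8)·R1: [0, -2, 21/2]
R3 ← R3 − (3/2)·R1: [0, 0, 14]
3 pivots among 3 columns.
Every column is a pivot column, so the columns are linearly independent.

yes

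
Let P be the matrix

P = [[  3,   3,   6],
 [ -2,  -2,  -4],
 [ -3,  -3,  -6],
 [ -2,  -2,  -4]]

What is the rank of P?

Row reduce to echelon form.
R2 ← R2 + (2/3)·R1: [0, 0, 0]
R3 ← R3 + R1: [0, 0, 0]
R4 ← R4 + (2/3)·R1: [0, 0, 0]
Echelon form has 1 nonzero row, so rank(P) = 1.

1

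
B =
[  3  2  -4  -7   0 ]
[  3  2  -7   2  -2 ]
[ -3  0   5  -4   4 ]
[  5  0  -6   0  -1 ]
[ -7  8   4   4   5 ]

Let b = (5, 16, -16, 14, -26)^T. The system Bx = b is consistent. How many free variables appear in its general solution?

Row reduce the augmented matrix [B | b].
R2 ← R2 − R1: [0, 0, -3, 9, -2, 11]
R3 ← R3 + R1: [0, 2, 1, -11, 4, -11]
R4 ← R4 − (5/3)·R1: [0, -10/3, 2/3, 35/3, -1, 17/3]
R5 ← R5 + (7/3)·R1: [0, 38/3, -16/3, -37/3, 5, -43/3]
Swap R2 ↔ R3
R4 ← R4 + (5/3)·R2: [0, 0, 7/3, -20/3, 17/3, -38/3]
R5 ← R5 − (19/3)·R2: [0, 0, -35/3, 172/3, -61/3, 166/3]
R4 ← R4 + (7/9)·R3: [0, 0, 0, 1/3, 37/9, -37/9]
R5 ← R5 − (35/9)·R3: [0, 0, 0, 67/3, -113/9, 113/9]
R5 ← R5 − (67)·R4: [0, 0, 0, 0, -288, 288]
The echelon form has 5 nonzero rows, and every pivot lies in the first 5 columns, so rank(B) = rank([B|b]) = 5.
The system is consistent.
Free variables = (unknowns) − (rank) = 5 − 5 = 0.

0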